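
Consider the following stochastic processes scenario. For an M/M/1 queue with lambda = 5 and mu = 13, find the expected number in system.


rho = 5/13 = 0.3846
L = rho/(1-rho)
= 0.3846/0.6154
= 0.6250

0.6250


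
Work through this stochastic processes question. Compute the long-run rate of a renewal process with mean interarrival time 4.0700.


Long-run renewal rate = 1/E(X)
= 1/4.0700
= 0.2457

0.2457


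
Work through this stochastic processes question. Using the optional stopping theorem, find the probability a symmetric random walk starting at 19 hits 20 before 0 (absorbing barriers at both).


By optional stopping theorem: E(M at tau) = M(0) = 19
P(hit 20)*20 + P(hit 0)*0 = 19
P(hit 20) = (19 - 0)/(20 - 0) = 19/20 = 0.9500

0.9500


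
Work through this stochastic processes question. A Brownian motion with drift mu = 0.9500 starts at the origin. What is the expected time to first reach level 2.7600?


Expected first passage time = a/mu
= 2.7600/0.9500
= 2.9053

2.9053


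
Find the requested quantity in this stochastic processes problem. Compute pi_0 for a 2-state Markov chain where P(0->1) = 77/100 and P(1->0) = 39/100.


Stationary distribution: pi_0 = p10/(p01+p10), pi_1 = p01/(p01+p10)
p01 = 0.7700, p10 = 0.3900
pi_0 = 0.3362

0.3362


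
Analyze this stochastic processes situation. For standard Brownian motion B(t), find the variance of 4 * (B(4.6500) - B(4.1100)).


Var(alpha*(B(t)-B(s))) = alpha^2 * (t-s)
= 4^2 * (4.6500 - 4.1100)
= 16 * 0.5400
= 8.6400

8.6400


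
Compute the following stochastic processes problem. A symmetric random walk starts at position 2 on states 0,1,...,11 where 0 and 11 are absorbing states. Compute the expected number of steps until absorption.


For symmetric RW on 0,...,N with absorbing barriers, E(i) = i*(N-i)
E(2) = 2 * 9 = 18

18


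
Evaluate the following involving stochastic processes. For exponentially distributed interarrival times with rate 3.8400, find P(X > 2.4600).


P(X > t) = exp(-lambda * t)
= exp(-3.8400 * 2.4600)
= exp(-9.4464) = 7.8973e-05

7.8973e-05


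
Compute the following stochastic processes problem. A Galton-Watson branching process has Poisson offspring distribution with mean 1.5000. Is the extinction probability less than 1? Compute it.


Since mu = 1.5000 > 1, extinction prob q < 1.
Solve s = exp(mu*(s-1)) iteratively.
q = 0.4172

0.4172


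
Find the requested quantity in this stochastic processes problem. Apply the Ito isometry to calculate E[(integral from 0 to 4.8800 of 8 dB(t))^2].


By Ito isometry: E[(int f dB)^2] = int f^2 dt
= 8^2 * 4.8800
= 64 * 4.8800 = 312.3200

312.3200


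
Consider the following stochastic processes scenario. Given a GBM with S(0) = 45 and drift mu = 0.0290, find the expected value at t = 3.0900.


E[S(t)] = S(0) * exp(mu * t)
= 45 * exp(0.0290 * 3.0900)
= 45 * 1.0937
= 49.2186

49.2186


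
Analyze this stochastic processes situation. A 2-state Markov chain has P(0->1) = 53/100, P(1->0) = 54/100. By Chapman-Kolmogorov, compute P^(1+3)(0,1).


P^4 = P^1 * P^3
Computing via matrix multiplication of the transition matrix.
Entry (0,1) of P^4 = 0.4953

0.4953


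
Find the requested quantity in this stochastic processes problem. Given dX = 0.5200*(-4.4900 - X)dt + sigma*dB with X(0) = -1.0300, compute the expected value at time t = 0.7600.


E[X(t)] = mu + (X(0) - mu)*exp(-theta*t)
= -4.4900 + (-1.0300 - -4.4900)*exp(-0.5200*0.7600)
= -4.4900 + 3.4600 * 0.6735
= -2.1595

-2.1595


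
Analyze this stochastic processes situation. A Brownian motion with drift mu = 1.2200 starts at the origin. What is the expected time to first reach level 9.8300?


Expected first passage time = a/mu
= 9.8300/1.2200
= 8.0574

8.0574


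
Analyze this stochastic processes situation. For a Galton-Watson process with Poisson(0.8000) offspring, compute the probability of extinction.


Since mu = 0.8000 <= 1, extinction probability = 1.

1.0000


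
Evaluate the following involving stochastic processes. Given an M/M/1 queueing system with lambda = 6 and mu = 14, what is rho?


rho = lambda/mu
= 6/14
= 0.4286

0.4286


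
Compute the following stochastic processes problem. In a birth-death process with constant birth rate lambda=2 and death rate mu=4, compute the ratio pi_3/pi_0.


For birth-death process, pi_n/pi_0 = (lambda/mu)^n
= (2/4)^3
= 0.1250

0.1250


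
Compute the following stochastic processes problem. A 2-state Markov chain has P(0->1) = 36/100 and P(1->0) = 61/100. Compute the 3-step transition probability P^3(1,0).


Computing P^3 by matrix multiplication.
P = [[0.6400, 0.3600], [0.6100, 0.3900]]
After raising P to the power 3:
P^3(1,0) = 0.6288

0.6288


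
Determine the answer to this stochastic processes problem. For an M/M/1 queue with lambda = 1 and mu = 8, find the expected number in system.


rho = 1/8 = 0.1250
L = rho/(1-rho)
= 0.1250/0.8750
= 0.1429

0.1429


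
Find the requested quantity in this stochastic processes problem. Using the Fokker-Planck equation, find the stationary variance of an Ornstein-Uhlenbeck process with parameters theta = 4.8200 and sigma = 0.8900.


Stationary variance = sigma^2 / (2*theta)
= 0.8900^2 / (2*4.8200)
= 0.7921 / 9.6400
= 0.0822

0.0822


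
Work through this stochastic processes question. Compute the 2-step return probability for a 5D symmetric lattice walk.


P(return in 2 steps) = P(reverse first step) = 1/(2d)
= 1/10
= 0.1000

0.1000


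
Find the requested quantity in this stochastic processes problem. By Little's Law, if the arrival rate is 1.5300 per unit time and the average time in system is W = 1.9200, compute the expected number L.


Little's Law: L = lambda * W
= 1.5300 * 1.9200
= 2.9376

2.9376


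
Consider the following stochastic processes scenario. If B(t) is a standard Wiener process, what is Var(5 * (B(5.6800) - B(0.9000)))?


Var(alpha*(B(t)-B(s))) = alpha^2 * (t-s)
= 5^2 * (5.6800 - 0.9000)
= 25 * 4.7800
= 119.5000

119.5000


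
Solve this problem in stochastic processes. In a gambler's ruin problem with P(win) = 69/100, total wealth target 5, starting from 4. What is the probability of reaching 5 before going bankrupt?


Gambler's ruin formula:
r = q/p = 0.3100/0.6900 = 0.4493
P(win) = (1 - r^i)/(1 - r^N)
= (1 - 0.4493^4)/(1 - 0.4493^5)
= 0.9771

0.9771


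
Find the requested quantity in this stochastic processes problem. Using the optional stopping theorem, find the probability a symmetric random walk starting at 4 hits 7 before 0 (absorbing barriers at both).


By optional stopping theorem: E(M at tau) = M(0) = 4
P(hit 7)*7 + P(hit 0)*0 = 4
P(hit 7) = (4 - 0)/(7 - 0) = 4/7 = 0.5714

0.5714


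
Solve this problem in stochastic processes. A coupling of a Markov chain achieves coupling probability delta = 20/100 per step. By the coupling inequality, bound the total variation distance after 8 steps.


TV distance bound <= (1-delta)^n
= (1 - 0.2000)^8
= 0.8000^8
= 0.1678

0.1678


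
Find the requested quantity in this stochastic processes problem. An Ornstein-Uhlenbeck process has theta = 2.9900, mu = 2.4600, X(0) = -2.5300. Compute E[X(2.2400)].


E[X(t)] = mu + (X(0) - mu)*exp(-theta*t)
= 2.4600 + (-2.5300 - 2.4600)*exp(-2.9900*2.2400)
= 2.4600 + -4.9900 * 0.0012
= 2.4538

2.4538


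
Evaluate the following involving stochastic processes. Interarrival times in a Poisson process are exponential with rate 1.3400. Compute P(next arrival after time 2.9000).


P(X > t) = exp(-lambda * t)
= exp(-1.3400 * 2.9000)
= exp(-3.8860) = 0.0205

0.0205


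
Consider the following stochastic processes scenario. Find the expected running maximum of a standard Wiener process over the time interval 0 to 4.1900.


E(max B(s)) = sqrt(2t/pi)
= sqrt(2*4.1900/pi)
= sqrt(2.6674)
= 1.6332

1.6332


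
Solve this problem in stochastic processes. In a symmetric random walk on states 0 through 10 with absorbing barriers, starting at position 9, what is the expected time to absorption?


For symmetric RW on 0,...,N with absorbing barriers, E(i) = i*(N-i)
E(9) = 9 * 1 = 9

9


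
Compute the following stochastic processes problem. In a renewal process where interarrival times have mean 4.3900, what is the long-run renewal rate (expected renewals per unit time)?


Long-run renewal rate = 1/E(X)
= 1/4.3900
= 0.2278

0.2278


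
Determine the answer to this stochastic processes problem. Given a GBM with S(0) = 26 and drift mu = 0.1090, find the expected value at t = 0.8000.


E[S(t)] = S(0) * exp(mu * t)
= 26 * exp(0.1090 * 0.8000)
= 26 * 1.0911
= 28.3690

28.3690


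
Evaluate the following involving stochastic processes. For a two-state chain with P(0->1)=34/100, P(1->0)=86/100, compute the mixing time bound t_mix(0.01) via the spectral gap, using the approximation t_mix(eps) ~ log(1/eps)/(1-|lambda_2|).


lambda_2 = |1 - p01 - p10| = |1 - 0.3400 - 0.8600| = 0.2000
t_mix ~ log(1/eps)/(1 - |lambda_2|)
= log(100)/(1 - 0.2000) = 4.6052/0.8000
= 5.7565

5.7565


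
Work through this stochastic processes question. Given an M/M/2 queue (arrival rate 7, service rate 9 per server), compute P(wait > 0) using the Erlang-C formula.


a = lambda/mu = 0.7778
rho = a/c = 0.3889
Erlang-C formula applied:
C(c,a) = 0.2178

0.2178


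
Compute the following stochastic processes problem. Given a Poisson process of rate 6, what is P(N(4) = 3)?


P(N(t)=k) = (lambda*t)^k * exp(-lambda*t) / k!
lambda*t = 24
= 24^3 * exp(-24) / 3!
= 13824 * 3.7751e-11 / 6
= 8.6979e-08

8.6979e-08


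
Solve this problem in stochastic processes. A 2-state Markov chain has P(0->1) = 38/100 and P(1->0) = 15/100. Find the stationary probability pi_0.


Stationary distribution: pi_0 = p10/(p01+p10), pi_1 = p01/(p01+p10)
p01 = 0.3800, p10 = 0.1500
pi_0 = 0.2830

0.2830


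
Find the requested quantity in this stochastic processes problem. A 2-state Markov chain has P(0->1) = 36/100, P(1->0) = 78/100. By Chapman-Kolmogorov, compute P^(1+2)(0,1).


P^3 = P^1 * P^2
Computing via matrix multiplication of the transition matrix.
Entry (0,1) of P^3 = 0.3167

0.3167


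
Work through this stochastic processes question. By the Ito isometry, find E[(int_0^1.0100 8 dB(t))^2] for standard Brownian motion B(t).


By Ito isometry: E[(int f dB)^2] = int f^2 dt
= 8^2 * 1.0100
= 64 * 1.0100 = 64.6400

64.6400


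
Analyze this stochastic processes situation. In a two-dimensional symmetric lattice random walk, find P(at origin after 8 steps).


P = C(8,4)^2 / 4^8
= 70^2 / 65536
= 4900 / 65536
= 0.0748

0.0748


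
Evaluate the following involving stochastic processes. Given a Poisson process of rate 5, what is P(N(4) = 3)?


P(N(t)=k) = (lambda*t)^k * exp(-lambda*t) / k!
lambda*t = 20
= 20^3 * exp(-20) / 3!
= 8000 * 2.0612e-09 / 6
= 2.7482e-06

2.7482e-06


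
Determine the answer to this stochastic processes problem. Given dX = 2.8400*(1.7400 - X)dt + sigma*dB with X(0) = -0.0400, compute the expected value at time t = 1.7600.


E[X(t)] = mu + (X(0) - mu)*exp(-theta*t)
= 1.7400 + (-0.0400 - 1.7400)*exp(-2.8400*1.7600)
= 1.7400 + -1.7800 * 0.0067
= 1.7280

1.7280


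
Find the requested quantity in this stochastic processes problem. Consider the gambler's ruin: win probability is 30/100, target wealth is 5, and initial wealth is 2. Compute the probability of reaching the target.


Gambler's ruin formula:
r = q/p = 0.7000/0.3000 = 2.3333
P(win) = (1 - r^i)/(1 - r^N)
= (1 - 2.3333^2)/(1 - 2.3333^5)
= 0.0652

0.0652


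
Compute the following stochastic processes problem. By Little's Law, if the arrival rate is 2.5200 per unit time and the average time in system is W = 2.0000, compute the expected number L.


Little's Law: L = lambda * W
= 2.5200 * 2.0000
= 5.0400

5.0400


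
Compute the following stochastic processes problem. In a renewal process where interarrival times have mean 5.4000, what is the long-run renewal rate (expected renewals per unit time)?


Long-run renewal rate = 1/E(X)
= 1/5.4000
= 0.1852

0.1852


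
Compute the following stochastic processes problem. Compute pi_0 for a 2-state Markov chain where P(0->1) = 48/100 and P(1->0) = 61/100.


Stationary distribution: pi_0 = p10/(p01+p10), pi_1 = p01/(p01+p10)
p01 = 0.4800, p10 = 0.6100
pi_0 = 0.5596

0.5596


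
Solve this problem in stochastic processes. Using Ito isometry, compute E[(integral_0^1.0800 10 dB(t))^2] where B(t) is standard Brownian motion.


By Ito isometry: E[(int f dB)^2] = int f^2 dt
= 10^2 * 1.0800
= 100 * 1.0800 = 108.0000

108.0000


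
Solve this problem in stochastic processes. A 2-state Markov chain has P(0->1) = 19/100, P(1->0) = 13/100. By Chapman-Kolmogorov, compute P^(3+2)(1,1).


P^5 = P^3 * P^2
Computing via matrix multiplication of the transition matrix.
Entry (1,1) of P^5 = 0.6528

0.6528


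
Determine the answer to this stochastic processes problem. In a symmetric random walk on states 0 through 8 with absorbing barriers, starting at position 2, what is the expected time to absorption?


For symmetric RW on 0,...,N with absorbing barriers, E(i) = i*(N-i)
E(2) = 2 * 6 = 12

12


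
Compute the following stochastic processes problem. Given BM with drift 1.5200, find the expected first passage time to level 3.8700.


Expected first passage time = a/mu
= 3.8700/1.5200
= 2.5461

2.5461


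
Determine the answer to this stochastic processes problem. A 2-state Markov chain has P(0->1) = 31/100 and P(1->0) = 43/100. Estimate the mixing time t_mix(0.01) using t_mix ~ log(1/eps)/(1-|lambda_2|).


lambda_2 = |1 - p01 - p10| = |1 - 0.3100 - 0.4300| = 0.2600
t_mix ~ log(1/eps)/(1 - |lambda_2|)
= log(100)/(1 - 0.2600) = 4.6052/0.7400
= 6.2232

6.2232


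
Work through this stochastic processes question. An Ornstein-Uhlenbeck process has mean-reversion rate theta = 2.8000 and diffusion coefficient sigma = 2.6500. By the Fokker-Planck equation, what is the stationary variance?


Stationary variance = sigma^2 / (2*theta)
= 2.6500^2 / (2*2.8000)
= 7.0225 / 5.6000
= 1.2540

1.2540


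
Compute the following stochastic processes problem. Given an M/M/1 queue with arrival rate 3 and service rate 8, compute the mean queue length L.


rho = 3/8 = 0.3750
L = rho/(1-rho)
= 0.3750/0.6250
= 0.6000

0.6000


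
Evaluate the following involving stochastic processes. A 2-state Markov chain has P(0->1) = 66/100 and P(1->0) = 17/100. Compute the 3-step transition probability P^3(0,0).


Computing P^3 by matrix multiplication.
P = [[0.3400, 0.6600], [0.1700, 0.8300]]
After raising P to the power 3:
P^3(0,0) = 0.2087

0.2087


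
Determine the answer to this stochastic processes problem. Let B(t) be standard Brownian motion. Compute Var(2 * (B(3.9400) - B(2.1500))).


Var(alpha*(B(t)-B(s))) = alpha^2 * (t-s)
= 2^2 * (3.9400 - 2.1500)
= 4 * 1.7900
= 7.1600

7.1600


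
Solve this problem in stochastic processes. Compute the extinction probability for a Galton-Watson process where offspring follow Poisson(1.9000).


Since mu = 1.9000 > 1, extinction prob q < 1.
Solve s = exp(mu*(s-1)) iteratively.
q = 0.2328

0.2328


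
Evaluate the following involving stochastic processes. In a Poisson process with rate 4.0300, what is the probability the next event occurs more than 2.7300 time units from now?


P(X > t) = exp(-lambda * t)
= exp(-4.0300 * 2.7300)
= exp(-11.0019) = 1.6670e-05

1.6670e-05


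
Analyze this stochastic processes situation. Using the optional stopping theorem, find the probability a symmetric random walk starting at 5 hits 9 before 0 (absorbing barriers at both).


By optional stopping theorem: E(M at tau) = M(0) = 5
P(hit 9)*9 + P(hit 0)*0 = 5
P(hit 9) = (5 - 0)/(9 - 0) = 5/9 = 0.5556

0.5556


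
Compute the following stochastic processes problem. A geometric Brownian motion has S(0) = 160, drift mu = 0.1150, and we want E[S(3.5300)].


E[S(t)] = S(0) * exp(mu * t)
= 160 * exp(0.1150 * 3.5300)
= 160 * 1.5007
= 240.1164

240.1164


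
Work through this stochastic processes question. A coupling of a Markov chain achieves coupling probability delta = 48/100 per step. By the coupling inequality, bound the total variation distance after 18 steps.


TV distance bound <= (1-delta)^n
= (1 - 0.4800)^18
= 0.5200^18
= 7.7279e-06

7.7279e-06


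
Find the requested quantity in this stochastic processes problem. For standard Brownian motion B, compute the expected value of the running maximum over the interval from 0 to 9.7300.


E(max B(s)) = sqrt(2t/pi)
= sqrt(2*9.7300/pi)
= sqrt(6.1943)
= 2.4888

2.4888


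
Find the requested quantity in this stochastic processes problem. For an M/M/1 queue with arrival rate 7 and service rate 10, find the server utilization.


rho = lambda/mu
= 7/10
= 0.7000

0.7000


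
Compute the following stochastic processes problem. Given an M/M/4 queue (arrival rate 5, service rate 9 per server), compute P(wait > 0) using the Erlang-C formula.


a = lambda/mu = 0.5556
rho = a/c = 0.1389
Erlang-C formula applied:
C(c,a) = 0.0026

0.0026


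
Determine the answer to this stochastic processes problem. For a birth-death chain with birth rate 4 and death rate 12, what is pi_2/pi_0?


For birth-death process, pi_n/pi_0 = (lambda/mu)^n
= (4/12)^2
= 0.1111

0.1111


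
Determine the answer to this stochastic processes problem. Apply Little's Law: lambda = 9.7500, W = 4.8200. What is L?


Little's Law: L = lambda * W
= 9.7500 * 4.8200
= 46.9950

46.9950


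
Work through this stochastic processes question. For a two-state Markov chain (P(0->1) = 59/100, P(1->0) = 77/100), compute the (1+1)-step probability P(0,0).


P^2 = P^1 * P^1
Computing via matrix multiplication of the transition matrix.
Entry (0,0) of P^2 = 0.6224

0.6224


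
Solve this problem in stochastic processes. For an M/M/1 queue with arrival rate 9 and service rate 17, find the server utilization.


rho = lambda/mu
= 9/17
= 0.5294

0.5294


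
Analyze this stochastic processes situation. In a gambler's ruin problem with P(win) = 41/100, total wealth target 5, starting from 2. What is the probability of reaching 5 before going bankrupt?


Gambler's ruin formula:
r = q/p = 0.5900/0.4100 = 1.4390
P(win) = (1 - r^i)/(1 - r^N)
= (1 - 1.4390^2)/(1 - 1.4390^5)
= 0.2071

0.2071


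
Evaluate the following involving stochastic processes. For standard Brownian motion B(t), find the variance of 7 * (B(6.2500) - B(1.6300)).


Var(alpha*(B(t)-B(s))) = alpha^2 * (t-s)
= 7^2 * (6.2500 - 1.6300)
= 49 * 4.6200
= 226.3800

226.3800


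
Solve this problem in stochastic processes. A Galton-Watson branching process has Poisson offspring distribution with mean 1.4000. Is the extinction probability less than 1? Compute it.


Since mu = 1.4000 > 1, extinction prob q < 1.
Solve s = exp(mu*(s-1)) iteratively.
q = 0.4890

0.4890


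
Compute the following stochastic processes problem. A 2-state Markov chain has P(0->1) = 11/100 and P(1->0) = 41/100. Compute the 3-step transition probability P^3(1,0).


Computing P^3 by matrix multiplication.
P = [[0.8900, 0.1100], [0.4100, 0.5900]]
After raising P to the power 3:
P^3(1,0) = 0.7013

0.7013


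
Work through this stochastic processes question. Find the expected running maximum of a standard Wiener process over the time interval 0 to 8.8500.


E(max B(s)) = sqrt(2t/pi)
= sqrt(2*8.8500/pi)
= sqrt(5.6341)
= 2.3736

2.3736


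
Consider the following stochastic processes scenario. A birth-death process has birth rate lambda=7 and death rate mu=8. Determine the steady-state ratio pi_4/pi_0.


For birth-death process, pi_n/pi_0 = (lambda/mu)^n
= (7/8)^4
= 0.5862

0.5862


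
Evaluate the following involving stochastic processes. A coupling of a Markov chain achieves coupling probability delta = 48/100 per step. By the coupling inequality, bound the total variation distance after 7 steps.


TV distance bound <= (1-delta)^n
= (1 - 0.4800)^7
= 0.5200^7
= 0.0103

0.0103


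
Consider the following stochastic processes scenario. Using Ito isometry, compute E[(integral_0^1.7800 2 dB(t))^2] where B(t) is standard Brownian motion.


By Ito isometry: E[(int f dB)^2] = int f^2 dt
= 2^2 * 1.7800
= 4 * 1.7800 = 7.1200

7.1200


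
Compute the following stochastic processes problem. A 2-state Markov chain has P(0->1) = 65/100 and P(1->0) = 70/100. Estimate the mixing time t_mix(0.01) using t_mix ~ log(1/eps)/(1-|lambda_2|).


lambda_2 = |1 - p01 - p10| = |1 - 0.6500 - 0.7000| = 0.3500
t_mix ~ log(1/eps)/(1 - |lambda_2|)
= log(100)/(1 - 0.3500) = 4.6052/0.6500
= 7.0849

7.0849


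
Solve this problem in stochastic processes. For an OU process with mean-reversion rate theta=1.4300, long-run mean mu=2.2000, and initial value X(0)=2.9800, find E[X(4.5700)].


E[X(t)] = mu + (X(0) - mu)*exp(-theta*t)
= 2.2000 + (2.9800 - 2.2000)*exp(-1.4300*4.5700)
= 2.2000 + 0.7800 * 0.0015
= 2.2011

2.2011


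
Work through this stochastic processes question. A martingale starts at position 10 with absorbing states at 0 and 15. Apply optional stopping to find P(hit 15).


By optional stopping theorem: E(M at tau) = M(0) = 10
P(hit 15)*15 + P(hit 0)*0 = 10
P(hit 15) = (10 - 0)/(15 - 0) = 2/3 = 0.6667

0.6667


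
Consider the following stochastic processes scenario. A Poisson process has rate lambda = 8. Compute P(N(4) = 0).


P(N(t)=k) = (lambda*t)^k * exp(-lambda*t) / k!
lambda*t = 32
= 32^0 * exp(-32) / 0!
= 1 * 1.2664e-14 / 1
= 1.2664e-14

1.2664e-14


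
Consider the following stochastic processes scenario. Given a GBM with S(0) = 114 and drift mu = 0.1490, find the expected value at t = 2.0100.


E[S(t)] = S(0) * exp(mu * t)
= 114 * exp(0.1490 * 2.0100)
= 114 * 1.3492
= 153.8054

153.8054


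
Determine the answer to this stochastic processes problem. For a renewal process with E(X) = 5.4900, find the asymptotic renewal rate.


Long-run renewal rate = 1/E(X)
= 1/5.4900
= 0.1821

0.1821


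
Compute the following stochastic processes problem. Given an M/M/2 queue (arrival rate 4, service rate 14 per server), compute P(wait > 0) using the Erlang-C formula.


a = lambda/mu = 0.2857
rho = a/c = 0.1429
Erlang-C formula applied:
C(c,a) = 0.0357

0.0357


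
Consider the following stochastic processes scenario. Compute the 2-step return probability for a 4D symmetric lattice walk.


P(return in 2 steps) = P(reverse first step) = 1/(2d)
= 1/8
= 0.1250

0.1250


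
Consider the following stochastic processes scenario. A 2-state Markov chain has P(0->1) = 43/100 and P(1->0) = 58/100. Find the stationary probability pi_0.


Stationary distribution: pi_0 = p10/(p01+p10), pi_1 = p01/(p01+p10)
p01 = 0.4300, p10 = 0.5800
pi_0 = 0.5743

0.5743


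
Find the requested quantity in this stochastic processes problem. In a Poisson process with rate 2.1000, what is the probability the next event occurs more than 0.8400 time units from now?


P(X > t) = exp(-lambda * t)
= exp(-2.1000 * 0.8400)
= exp(-1.7640) = 0.1714

0.1714


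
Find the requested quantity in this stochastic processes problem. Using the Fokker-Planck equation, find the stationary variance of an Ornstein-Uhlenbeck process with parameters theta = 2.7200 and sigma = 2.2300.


Stationary variance = sigma^2 / (2*theta)
= 2.2300^2 / (2*2.7200)
= 4.9729 / 5.4400
= 0.9141

0.9141


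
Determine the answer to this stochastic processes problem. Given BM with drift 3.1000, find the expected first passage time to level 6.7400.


Expected first passage time = a/mu
= 6.7400/3.1000
= 2.1742

2.1742


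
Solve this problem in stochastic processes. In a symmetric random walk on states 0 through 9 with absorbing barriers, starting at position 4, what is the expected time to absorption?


For symmetric RW on 0,...,N with absorbing barriers, E(i) = i*(N-i)
E(4) = 4 * 5 = 20

20


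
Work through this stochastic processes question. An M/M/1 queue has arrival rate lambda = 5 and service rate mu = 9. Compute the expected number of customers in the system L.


rho = 5/9 = 0.5556
L = rho/(1-rho)
= 0.5556/0.4444
= 1.2500

1.2500


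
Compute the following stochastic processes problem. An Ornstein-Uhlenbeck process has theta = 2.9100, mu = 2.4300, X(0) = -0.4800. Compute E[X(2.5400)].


E[X(t)] = mu + (X(0) - mu)*exp(-theta*t)
= 2.4300 + (-0.4800 - 2.4300)*exp(-2.9100*2.5400)
= 2.4300 + -2.9100 * 6.1653e-04
= 2.4282

2.4282


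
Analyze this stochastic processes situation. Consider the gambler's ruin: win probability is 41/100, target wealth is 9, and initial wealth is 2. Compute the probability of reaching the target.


Gambler's ruin formula:
r = q/p = 0.5900/0.4100 = 1.4390
P(win) = (1 - r^i)/(1 - r^N)
= (1 - 1.4390^2)/(1 - 1.4390^9)
= 0.0421

0.0421


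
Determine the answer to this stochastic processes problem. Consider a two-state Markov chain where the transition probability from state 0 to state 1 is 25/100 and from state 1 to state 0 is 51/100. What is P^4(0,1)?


Computing P^4 by matrix multiplication.
P = [[0.7500, 0.2500], [0.5100, 0.4900]]
After raising P to the power 4:
P^4(0,1) = 0.3279

0.3279


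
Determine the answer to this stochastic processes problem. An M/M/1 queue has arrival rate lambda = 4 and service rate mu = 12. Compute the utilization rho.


rho = lambda/mu
= 4/12
= 0.3333

0.3333


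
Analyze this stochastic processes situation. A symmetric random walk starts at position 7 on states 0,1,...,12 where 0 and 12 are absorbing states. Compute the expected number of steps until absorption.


For symmetric RW on 0,...,N with absorbing barriers, E(i) = i*(N-i)
E(7) = 7 * 5 = 35

35


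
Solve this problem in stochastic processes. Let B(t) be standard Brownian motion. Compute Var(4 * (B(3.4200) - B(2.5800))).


Var(alpha*(B(t)-B(s))) = alpha^2 * (t-s)
= 4^2 * (3.4200 - 2.5800)
= 16 * 0.8400
= 13.4400

13.4400


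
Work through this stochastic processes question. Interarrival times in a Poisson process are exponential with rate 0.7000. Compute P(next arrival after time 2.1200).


P(X > t) = exp(-lambda * t)
= exp(-0.7000 * 2.1200)
= exp(-1.4840) = 0.2267

0.2267


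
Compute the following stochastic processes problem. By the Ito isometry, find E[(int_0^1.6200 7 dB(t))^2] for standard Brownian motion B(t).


By Ito isometry: E[(int f dB)^2] = int f^2 dt
= 7^2 * 1.6200
= 49 * 1.6200 = 79.3800

79.3800


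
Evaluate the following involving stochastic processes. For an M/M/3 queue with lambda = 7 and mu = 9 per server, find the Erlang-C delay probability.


a = lambda/mu = 0.7778
rho = a/c = 0.2593
Erlang-C formula applied:
C(c,a) = 0.0484

0.0484


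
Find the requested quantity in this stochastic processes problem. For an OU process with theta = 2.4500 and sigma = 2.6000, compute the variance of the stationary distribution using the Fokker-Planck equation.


Stationary variance = sigma^2 / (2*theta)
= 2.6000^2 / (2*2.4500)
= 6.7600 / 4.9000
= 1.3796

1.3796


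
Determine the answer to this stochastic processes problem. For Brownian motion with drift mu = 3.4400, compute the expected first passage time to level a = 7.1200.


Expected first passage time = a/mu
= 7.1200/3.4400
= 2.0698

2.0698


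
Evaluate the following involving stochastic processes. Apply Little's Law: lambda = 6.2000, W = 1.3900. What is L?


Little's Law: L = lambda * W
= 6.2000 * 1.3900
= 8.6180

8.6180


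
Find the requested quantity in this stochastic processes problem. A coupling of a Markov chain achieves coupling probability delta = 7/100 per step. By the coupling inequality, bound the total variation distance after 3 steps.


TV distance bound <= (1-delta)^n
= (1 - 0.0700)^3
= 0.9300^3
= 0.8044

0.8044


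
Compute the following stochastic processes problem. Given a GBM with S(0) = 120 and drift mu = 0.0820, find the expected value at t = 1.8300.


E[S(t)] = S(0) * exp(mu * t)
= 120 * exp(0.0820 * 1.8300)
= 120 * 1.1619
= 139.4285

139.4285


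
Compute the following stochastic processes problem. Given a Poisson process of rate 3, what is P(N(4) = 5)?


P(N(t)=k) = (lambda*t)^k * exp(-lambda*t) / k!
lambda*t = 12
= 12^5 * exp(-12) / 5!
= 248832 * 6.1442e-06 / 120
= 0.0127

0.0127


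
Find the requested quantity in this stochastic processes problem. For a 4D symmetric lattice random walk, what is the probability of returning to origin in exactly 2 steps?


P(return in 2 steps) = P(reverse first step) = 1/(2d)
= 1/8
= 0.1250

0.1250


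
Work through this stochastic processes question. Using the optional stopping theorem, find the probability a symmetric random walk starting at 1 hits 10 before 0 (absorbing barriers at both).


By optional stopping theorem: E(M at tau) = M(0) = 1
P(hit 10)*10 + P(hit 0)*0 = 1
P(hit 10) = (1 - 0)/(10 - 0) = 1/10 = 0.1000

0.1000


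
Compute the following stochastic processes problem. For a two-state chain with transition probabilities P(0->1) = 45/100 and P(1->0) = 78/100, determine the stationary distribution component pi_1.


Stationary distribution: pi_0 = p10/(p01+p10), pi_1 = p01/(p01+p10)
p01 = 0.4500, p10 = 0.7800
pi_1 = 0.3659

0.3659


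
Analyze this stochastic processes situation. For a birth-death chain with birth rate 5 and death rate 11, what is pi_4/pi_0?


For birth-death process, pi_n/pi_0 = (lambda/mu)^n
= (5/11)^4
= 0.0427

0.0427


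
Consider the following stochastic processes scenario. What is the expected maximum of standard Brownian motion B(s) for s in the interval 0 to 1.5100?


E(max B(s)) = sqrt(2t/pi)
= sqrt(2*1.5100/pi)
= sqrt(0.9613)
= 0.9805

0.9805


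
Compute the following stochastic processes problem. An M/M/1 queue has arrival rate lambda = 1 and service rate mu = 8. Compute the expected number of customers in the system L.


rho = 1/8 = 0.1250
L = rho/(1-rho)
= 0.1250/0.8750
= 0.1429

0.1429


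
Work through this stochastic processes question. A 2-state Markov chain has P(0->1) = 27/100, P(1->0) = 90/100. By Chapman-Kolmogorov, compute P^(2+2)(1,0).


P^4 = P^2 * P^2
Computing via matrix multiplication of the transition matrix.
Entry (1,0) of P^4 = 0.7686

0.7686


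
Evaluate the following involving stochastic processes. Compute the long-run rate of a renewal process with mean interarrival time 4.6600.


Long-run renewal rate = 1/E(X)
= 1/4.6600
= 0.2146

0.2146


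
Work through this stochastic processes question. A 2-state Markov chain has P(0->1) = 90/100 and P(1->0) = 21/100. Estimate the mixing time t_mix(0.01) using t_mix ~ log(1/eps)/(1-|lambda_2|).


lambda_2 = |1 - p01 - p10| = |1 - 0.9000 - 0.2100| = 0.1100
t_mix ~ log(1/eps)/(1 - |lambda_2|)
= log(100)/(1 - 0.1100) = 4.6052/0.8900
= 5.1743

5.1743


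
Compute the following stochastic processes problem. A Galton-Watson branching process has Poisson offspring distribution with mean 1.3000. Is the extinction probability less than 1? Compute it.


Since mu = 1.3000 > 1, extinction prob q < 1.
Solve s = exp(mu*(s-1)) iteratively.
q = 0.5770

0.5770


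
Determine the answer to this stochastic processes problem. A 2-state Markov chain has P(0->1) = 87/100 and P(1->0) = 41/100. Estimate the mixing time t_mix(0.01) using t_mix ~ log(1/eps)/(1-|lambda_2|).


lambda_2 = |1 - p01 - p10| = |1 - 0.8700 - 0.4100| = 0.2800
t_mix ~ log(1/eps)/(1 - |lambda_2|)
= log(100)/(1 - 0.2800) = 4.6052/0.7200
= 6.3961

6.3961


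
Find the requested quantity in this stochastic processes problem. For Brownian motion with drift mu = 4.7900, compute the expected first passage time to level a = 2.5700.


Expected first passage time = a/mu
= 2.5700/4.7900
= 0.5365

0.5365


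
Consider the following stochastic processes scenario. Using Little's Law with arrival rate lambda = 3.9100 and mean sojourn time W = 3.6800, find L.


Little's Law: L = lambda * W
= 3.9100 * 3.6800
= 14.3888

14.3888


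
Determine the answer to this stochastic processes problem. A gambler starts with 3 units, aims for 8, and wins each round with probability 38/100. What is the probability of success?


Gambler's ruin formula:
r = q/p = 0.6200/0.3800 = 1.6316
P(win) = (1 - r^i)/(1 - r^N)
= (1 - 1.6316^3)/(1 - 1.6316^8)
= 0.0679

0.0679


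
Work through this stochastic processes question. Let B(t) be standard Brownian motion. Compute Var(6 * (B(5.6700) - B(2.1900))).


Var(alpha*(B(t)-B(s))) = alpha^2 * (t-s)
= 6^2 * (5.6700 - 2.1900)
= 36 * 3.4800
= 125.2800

125.2800


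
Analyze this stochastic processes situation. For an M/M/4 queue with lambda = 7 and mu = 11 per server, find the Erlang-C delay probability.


a = lambda/mu = 0.6364
rho = a/c = 0.1591
Erlang-C formula applied:
C(c,a) = 0.0043

0.0043


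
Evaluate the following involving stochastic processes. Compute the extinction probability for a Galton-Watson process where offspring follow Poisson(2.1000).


Since mu = 2.1000 > 1, extinction prob q < 1.
Solve s = exp(mu*(s-1)) iteratively.
q = 0.1779

0.1779


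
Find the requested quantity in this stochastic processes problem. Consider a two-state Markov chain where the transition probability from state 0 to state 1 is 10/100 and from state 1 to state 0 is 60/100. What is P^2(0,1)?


Computing P^2 by matrix multiplication.
P = [[0.9000, 0.1000], [0.6000, 0.4000]]
After raising P to the power 2:
P^2(0,1) = 0.1300

0.1300


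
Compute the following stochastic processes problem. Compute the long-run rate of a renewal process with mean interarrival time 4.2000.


Long-run renewal rate = 1/E(X)
= 1/4.2000
= 0.2381

0.2381


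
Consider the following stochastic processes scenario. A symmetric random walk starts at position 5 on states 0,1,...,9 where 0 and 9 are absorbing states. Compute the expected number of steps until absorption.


For symmetric RW on 0,...,N with absorbing barriers, E(i) = i*(N-i)
E(5) = 5 * 4 = 20

20


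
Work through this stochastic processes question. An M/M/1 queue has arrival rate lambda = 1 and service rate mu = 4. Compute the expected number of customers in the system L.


rho = 1/4 = 0.2500
L = rho/(1-rho)
= 0.2500/0.7500
= 0.3333

0.3333


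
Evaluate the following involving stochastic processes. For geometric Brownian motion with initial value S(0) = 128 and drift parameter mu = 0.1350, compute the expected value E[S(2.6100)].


E[S(t)] = S(0) * exp(mu * t)
= 128 * exp(0.1350 * 2.6100)
= 128 * 1.4224
= 182.0680

182.0680


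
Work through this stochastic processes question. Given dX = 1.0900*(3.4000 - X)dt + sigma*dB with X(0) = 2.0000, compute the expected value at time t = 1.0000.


E[X(t)] = mu + (X(0) - mu)*exp(-theta*t)
= 3.4000 + (2.0000 - 3.4000)*exp(-1.0900*1.0000)
= 3.4000 + -1.4000 * 0.3362
= 2.9293

2.9293


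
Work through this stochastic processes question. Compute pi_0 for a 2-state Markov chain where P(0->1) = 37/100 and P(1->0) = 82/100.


Stationary distribution: pi_0 = p10/(p01+p10), pi_1 = p01/(p01+p10)
p01 = 0.3700, p10 = 0.8200
pi_0 = 0.6891

0.6891


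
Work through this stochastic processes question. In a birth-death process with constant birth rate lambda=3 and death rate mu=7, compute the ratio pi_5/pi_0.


For birth-death process, pi_n/pi_0 = (lambda/mu)^n
= (3/7)^5
= 0.0145

0.0145


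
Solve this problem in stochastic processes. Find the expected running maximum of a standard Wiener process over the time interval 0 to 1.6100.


E(max B(s)) = sqrt(2t/pi)
= sqrt(2*1.6100/pi)
= sqrt(1.0250)
= 1.0124

1.0124


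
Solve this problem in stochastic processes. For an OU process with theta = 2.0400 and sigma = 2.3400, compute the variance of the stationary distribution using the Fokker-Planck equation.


Stationary variance = sigma^2 / (2*theta)
= 2.3400^2 / (2*2.0400)
= 5.4756 / 4.0800
= 1.3421

1.3421


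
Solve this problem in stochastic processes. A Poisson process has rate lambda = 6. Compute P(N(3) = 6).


P(N(t)=k) = (lambda*t)^k * exp(-lambda*t) / k!
lambda*t = 18
= 18^6 * exp(-18) / 6!
= 34012224 * 1.5230e-08 / 720
= 7.1945e-04

7.1945e-04


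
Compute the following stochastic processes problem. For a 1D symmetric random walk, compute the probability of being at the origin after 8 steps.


P(S(8) = 0) = C(8,4) / 4^4
= 70 / 256
= 0.2734

0.2734


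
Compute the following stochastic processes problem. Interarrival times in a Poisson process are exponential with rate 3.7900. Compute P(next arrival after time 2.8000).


P(X > t) = exp(-lambda * t)
= exp(-3.7900 * 2.8000)
= exp(-10.6120) = 2.4619e-05

2.4619e-05


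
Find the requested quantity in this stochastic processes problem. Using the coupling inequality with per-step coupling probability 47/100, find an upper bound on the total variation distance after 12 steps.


TV distance bound <= (1-delta)^n
= (1 - 0.4700)^12
= 0.5300^12
= 4.9126e-04

4.9126e-04


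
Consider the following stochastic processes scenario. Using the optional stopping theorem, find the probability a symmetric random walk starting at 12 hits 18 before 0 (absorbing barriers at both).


By optional stopping theorem: E(M at tau) = M(0) = 12
P(hit 18)*18 + P(hit 0)*0 = 12
P(hit 18) = (12 - 0)/(18 - 0) = 2/3 = 0.6667

0.6667


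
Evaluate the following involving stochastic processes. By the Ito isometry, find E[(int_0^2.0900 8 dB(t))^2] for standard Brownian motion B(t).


By Ito isometry: E[(int f dB)^2] = int f^2 dt
= 8^2 * 2.0900
= 64 * 2.0900 = 133.7600

133.7600


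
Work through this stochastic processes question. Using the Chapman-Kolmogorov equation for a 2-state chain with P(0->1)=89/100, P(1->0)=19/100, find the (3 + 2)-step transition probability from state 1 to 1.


P^5 = P^3 * P^2
Computing via matrix multiplication of the transition matrix.
Entry (1,1) of P^5 = 0.8241

0.8241


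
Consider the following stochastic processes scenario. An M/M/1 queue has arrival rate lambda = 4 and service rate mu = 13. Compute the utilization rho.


rho = lambda/mu
= 4/13
= 0.3077

0.3077


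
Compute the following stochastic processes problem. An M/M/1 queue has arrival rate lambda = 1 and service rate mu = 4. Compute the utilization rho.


rho = lambda/mu
= 1/4
= 0.2500

0.2500


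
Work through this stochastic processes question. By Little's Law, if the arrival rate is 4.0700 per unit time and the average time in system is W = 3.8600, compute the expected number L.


Little's Law: L = lambda * W
= 4.0700 * 3.8600
= 15.7102

15.7102


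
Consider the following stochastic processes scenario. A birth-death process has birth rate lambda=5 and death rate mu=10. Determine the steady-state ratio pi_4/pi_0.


For birth-death process, pi_n/pi_0 = (lambda/mu)^n
= (5/10)^4
= 0.0625

0.0625


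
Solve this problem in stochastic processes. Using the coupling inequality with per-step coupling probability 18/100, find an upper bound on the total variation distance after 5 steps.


TV distance bound <= (1-delta)^n
= (1 - 0.1800)^5
= 0.8200^5
= 0.3707

0.3707


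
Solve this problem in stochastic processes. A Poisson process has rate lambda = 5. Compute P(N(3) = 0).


P(N(t)=k) = (lambda*t)^k * exp(-lambda*t) / k!
lambda*t = 15
= 15^0 * exp(-15) / 0!
= 1 * 3.0590e-07 / 1
= 3.0590e-07

3.0590e-07


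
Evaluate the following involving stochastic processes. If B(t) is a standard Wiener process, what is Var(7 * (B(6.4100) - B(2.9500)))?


Var(alpha*(B(t)-B(s))) = alpha^2 * (t-s)
= 7^2 * (6.4100 - 2.9500)
= 49 * 3.4600
= 169.5400

169.5400


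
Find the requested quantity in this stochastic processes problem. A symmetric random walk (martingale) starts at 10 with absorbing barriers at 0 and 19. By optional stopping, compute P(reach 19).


By optional stopping theorem: E(M at tau) = M(0) = 10
P(hit 19)*19 + P(hit 0)*0 = 10
P(hit 19) = (10 - 0)/(19 - 0) = 10/19 = 0.5263

0.5263


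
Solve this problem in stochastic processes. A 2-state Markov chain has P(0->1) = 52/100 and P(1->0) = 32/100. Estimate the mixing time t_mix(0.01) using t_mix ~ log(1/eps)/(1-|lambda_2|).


lambda_2 = |1 - p01 - p10| = |1 - 0.5200 - 0.3200| = 0.1600
t_mix ~ log(1/eps)/(1 - |lambda_2|)
= log(100)/(1 - 0.1600) = 4.6052/0.8400
= 5.4823

5.4823
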